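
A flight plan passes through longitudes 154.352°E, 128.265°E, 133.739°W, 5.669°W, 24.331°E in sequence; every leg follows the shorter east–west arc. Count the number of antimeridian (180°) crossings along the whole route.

1

Leg 1: +154.352° → +128.265°, shortest Δλ = -26.087° (west) — does not cross 180°.
Leg 2: +128.265° → -133.739°, shortest Δλ = 97.996° (east) — crosses 180°.
Leg 3: -133.739° → -5.669°, shortest Δλ = 128.07° (east) — does not cross 180°.
Leg 4: -5.669° → +24.331°, shortest Δλ = 30.0° (east) — does not cross 180°.
Total crossings: 1.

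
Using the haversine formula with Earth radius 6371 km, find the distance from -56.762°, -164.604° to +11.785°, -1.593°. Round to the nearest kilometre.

14806 km

Δλ = -1.593 − -164.604 = 163.011°.
Δφ = 11.785 − -56.762 = 68.547°.
a = sin²(Δφ/2) + cos φ₁ · cos φ₂ · sin²(Δλ/2) = 0.841988.
c = 2·atan2(√a, √(1−a)) = 2.32399 rad → d = 6371·c ≈ 14806.17 km.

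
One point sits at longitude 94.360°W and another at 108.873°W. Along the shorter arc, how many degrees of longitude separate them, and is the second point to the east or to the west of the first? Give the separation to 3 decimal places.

14.513° west

Raw difference: -108.873 − -94.360 = -14.513°.
Normalise into (−180°, 180°]: -14.513° stays -14.513°.
Negative ⇒ the second point lies to the west; separation 14.513°.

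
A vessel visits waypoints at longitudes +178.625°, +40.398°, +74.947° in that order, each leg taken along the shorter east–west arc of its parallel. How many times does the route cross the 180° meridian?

0

Leg 1: +178.625° → +40.398°, shortest Δλ = -138.227° (west) — does not cross 180°.
Leg 2: +40.398° → +74.947°, shortest Δλ = 34.549° (east) — does not cross 180°.
Total crossings: 0.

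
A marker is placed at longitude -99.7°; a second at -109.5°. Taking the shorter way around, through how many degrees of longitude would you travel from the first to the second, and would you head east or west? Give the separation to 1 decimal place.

9.8° west

Raw difference: -109.5 − -99.7 = -9.8°.
Normalise into (−180°, 180°]: -9.8° stays -9.8°.
Negative ⇒ the second point lies to the west; separation 9.8°.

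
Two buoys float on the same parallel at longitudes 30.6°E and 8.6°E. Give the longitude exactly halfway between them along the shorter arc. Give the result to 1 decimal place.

Signed shortest Δλ from +30.6° to +8.6° is -22.0°.
Midpoint longitude = +30.6° + (-22.0°)/2 = +30.6° − 11.0° = +19.6°.

19.6°E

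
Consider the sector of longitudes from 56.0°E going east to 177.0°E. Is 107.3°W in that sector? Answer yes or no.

Band width going east from +56.0° to +177.0°: ((177.0 − 56.0) mod 360) = 121.0°.
Offset of -107.3° east of the west edge: ((-107.3 − 56.0) mod 360) = 196.7°.
196.7° > 121.0° ⇒ outside.

No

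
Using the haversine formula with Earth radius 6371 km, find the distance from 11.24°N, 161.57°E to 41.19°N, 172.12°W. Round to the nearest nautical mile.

Δλ = -172.12 − 161.57 = -333.69°; wrapped into (−180°, 180°]: 26.31°.
Δφ = 41.19 − 11.24 = 29.95°.
a = sin²(Δφ/2) + cos φ₁ · cos φ₂ · sin²(Δλ/2) = 0.104999.
c = 2·atan2(√a, √(1−a)) = 0.65999 rad → d = 6371·c ≈ 4204.76 km ≈ 2270.39 nmi.

2270 nmi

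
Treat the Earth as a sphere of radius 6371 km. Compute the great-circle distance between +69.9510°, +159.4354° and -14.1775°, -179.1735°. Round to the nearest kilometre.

9501 km

Δλ = -179.1735 − 159.4354 = -338.6089°; wrapped into (−180°, 180°]: 21.3911°.
Δφ = -14.1775 − 69.9510 = -84.1285°.
a = sin²(Δφ/2) + cos φ₁ · cos φ₂ · sin²(Δλ/2) = 0.460300.
c = 2·atan2(√a, √(1−a)) = 1.49131 rad → d = 6371·c ≈ 9501.15 km.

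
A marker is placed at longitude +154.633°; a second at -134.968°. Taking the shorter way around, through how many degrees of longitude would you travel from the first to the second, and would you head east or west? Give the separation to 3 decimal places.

Raw difference: -134.968 − 154.633 = -289.601°.
Normalise into (−180°, 180°]: -289.601° + 360° = 70.399°.
Positive ⇒ the second point lies to the east; separation 70.399°.

70.399° east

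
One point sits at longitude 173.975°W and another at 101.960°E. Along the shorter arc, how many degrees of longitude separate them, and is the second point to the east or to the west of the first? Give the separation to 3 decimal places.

Raw difference: 101.960 − -173.975 = 275.935°.
Normalise into (−180°, 180°]: 275.935° − 360° = -84.065°.
Negative ⇒ the second point lies to the west; separation 84.065°.

84.065° west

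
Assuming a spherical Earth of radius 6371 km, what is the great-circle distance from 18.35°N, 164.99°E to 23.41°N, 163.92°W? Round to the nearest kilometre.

Δλ = -163.92 − 164.99 = -328.91°; wrapped into (−180°, 180°]: 31.09°.
Δφ = 23.41 − 18.35 = 5.06°.
a = sin²(Δφ/2) + cos φ₁ · cos φ₂ · sin²(Δλ/2) = 0.064507.
c = 2·atan2(√a, √(1−a)) = 0.51359 rad → d = 6371·c ≈ 3272.08 km.

3272 km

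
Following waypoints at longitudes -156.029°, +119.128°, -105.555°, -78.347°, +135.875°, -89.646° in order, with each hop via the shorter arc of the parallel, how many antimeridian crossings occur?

4

Leg 1: -156.029° → +119.128°, shortest Δλ = -84.843° (west) — crosses 180°.
Leg 2: +119.128° → -105.555°, shortest Δλ = 135.317° (east) — crosses 180°.
Leg 3: -105.555° → -78.347°, shortest Δλ = 27.208° (east) — does not cross 180°.
Leg 4: -78.347° → +135.875°, shortest Δλ = -145.778° (west) — crosses 180°.
Leg 5: +135.875° → -89.646°, shortest Δλ = 134.479° (east) — crosses 180°.
Total crossings: 4.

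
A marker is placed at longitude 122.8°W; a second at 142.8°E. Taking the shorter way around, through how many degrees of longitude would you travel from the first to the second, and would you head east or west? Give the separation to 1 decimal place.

Raw difference: 142.8 − -122.8 = 265.6°.
Normalise into (−180°, 180°]: 265.6° − 360° = -94.4°.
Negative ⇒ the second point lies to the west; separation 94.4°.

94.4° west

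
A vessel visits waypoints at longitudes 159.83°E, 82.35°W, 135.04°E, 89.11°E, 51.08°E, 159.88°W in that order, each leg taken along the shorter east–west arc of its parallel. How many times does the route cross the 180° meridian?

Leg 1: +159.83° → -82.35°, shortest Δλ = 117.82° (east) — crosses 180°.
Leg 2: -82.35° → +135.04°, shortest Δλ = -142.61° (west) — crosses 180°.
Leg 3: +135.04° → +89.11°, shortest Δλ = -45.93° (west) — does not cross 180°.
Leg 4: +89.11° → +51.08°, shortest Δλ = -38.03° (west) — does not cross 180°.
Leg 5: +51.08° → -159.88°, shortest Δλ = 149.04° (east) — crosses 180°.
Total crossings: 3.

3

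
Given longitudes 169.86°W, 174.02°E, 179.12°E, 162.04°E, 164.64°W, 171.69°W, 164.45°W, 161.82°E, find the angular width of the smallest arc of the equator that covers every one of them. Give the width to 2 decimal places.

Sort the longitudes: -171.69°, -169.86°, -164.64°, -164.45°, +161.82°, +162.04°, +174.02°, +179.12°.
Eastward gaps between consecutive values (wrapping around): 1.83°, 5.22°, 0.19°, 326.27°, 0.22°, 11.98°, 5.10°, 9.19°.
Largest gap = 326.27° ⇒ minimal covering band is its complement: 360° − 326.27° = 33.73°.
Band runs from +161.82° eastward to -164.45°, crossing the antimeridian.

33.73°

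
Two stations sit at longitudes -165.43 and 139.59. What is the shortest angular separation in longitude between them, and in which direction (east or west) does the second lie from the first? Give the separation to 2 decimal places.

Raw difference: 139.59 − -165.43 = 305.02°.
Normalise into (−180°, 180°]: 305.02° − 360° = -54.98°.
Negative ⇒ the second point lies to the west; separation 54.98°.

54.98° west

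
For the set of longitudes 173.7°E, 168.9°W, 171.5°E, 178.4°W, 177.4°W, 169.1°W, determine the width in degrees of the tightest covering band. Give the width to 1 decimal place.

19.6°

Sort the longitudes: -178.4°, -177.4°, -169.1°, -168.9°, +171.5°, +173.7°.
Eastward gaps between consecutive values (wrapping around): 1.0°, 8.3°, 0.2°, 340.4°, 2.2°, 7.9°.
Largest gap = 340.4° ⇒ minimal covering band is its complement: 360° − 340.4° = 19.6°.
Band runs from +171.5° eastward to -168.9°, crossing the antimeridian.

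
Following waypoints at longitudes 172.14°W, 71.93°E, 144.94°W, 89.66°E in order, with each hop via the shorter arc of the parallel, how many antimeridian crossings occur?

Leg 1: -172.14° → +71.93°, shortest Δλ = -115.93° (west) — crosses 180°.
Leg 2: +71.93° → -144.94°, shortest Δλ = 143.13° (east) — crosses 180°.
Leg 3: -144.94° → +89.66°, shortest Δλ = -125.4° (west) — crosses 180°.
Total crossings: 3.

3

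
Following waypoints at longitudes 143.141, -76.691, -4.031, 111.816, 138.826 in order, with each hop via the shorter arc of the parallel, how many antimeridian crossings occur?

1

Leg 1: +143.141° → -76.691°, shortest Δλ = 140.168° (east) — crosses 180°.
Leg 2: -76.691° → -4.031°, shortest Δλ = 72.66° (east) — does not cross 180°.
Leg 3: -4.031° → +111.816°, shortest Δλ = 115.847° (east) — does not cross 180°.
Leg 4: +111.816° → +138.826°, shortest Δλ = 27.01° (east) — does not cross 180°.
Total crossings: 1.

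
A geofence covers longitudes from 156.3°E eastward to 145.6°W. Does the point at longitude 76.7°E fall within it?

Band width going east from +156.3° to -145.6°: ((-145.6 − 156.3) mod 360) = 58.1°.
Offset of +76.7° east of the west edge: ((76.7 − 156.3) mod 360) = 280.4°.
280.4° > 58.1° ⇒ outside.

No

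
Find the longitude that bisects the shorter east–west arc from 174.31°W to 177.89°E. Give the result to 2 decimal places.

Signed shortest Δλ from -174.31° to +177.89° is -7.80°.
Midpoint longitude = -174.31° + (-7.80°)/2 = -174.31° − 3.90° = -178.21°.
(The naïve average (-174.31 + +177.89)/2 = 1.79° is on the wrong side of the globe.)

178.21°W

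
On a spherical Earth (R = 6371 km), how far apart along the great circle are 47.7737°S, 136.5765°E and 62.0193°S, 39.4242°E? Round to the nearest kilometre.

5790 km

Δλ = 39.4242 − 136.5765 = -97.1523°.
Δφ = -62.0193 − -47.7737 = -14.2456°.
a = sin²(Δφ/2) + cos φ₁ · cos φ₂ · sin²(Δλ/2) = 0.192661.
c = 2·atan2(√a, √(1−a)) = 0.90882 rad → d = 6371·c ≈ 5790.09 km.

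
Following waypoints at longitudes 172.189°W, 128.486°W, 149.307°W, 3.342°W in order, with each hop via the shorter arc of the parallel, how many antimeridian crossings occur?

Leg 1: -172.189° → -128.486°, shortest Δλ = 43.703° (east) — does not cross 180°.
Leg 2: -128.486° → -149.307°, shortest Δλ = -20.821° (west) — does not cross 180°.
Leg 3: -149.307° → -3.342°, shortest Δλ = 145.965° (east) — does not cross 180°.
Total crossings: 0.

0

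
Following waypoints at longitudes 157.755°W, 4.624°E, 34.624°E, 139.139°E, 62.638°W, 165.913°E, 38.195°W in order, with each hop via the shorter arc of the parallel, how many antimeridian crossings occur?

Leg 1: -157.755° → +4.624°, shortest Δλ = 162.379° (east) — does not cross 180°.
Leg 2: +4.624° → +34.624°, shortest Δλ = 30.0° (east) — does not cross 180°.
Leg 3: +34.624° → +139.139°, shortest Δλ = 104.515° (east) — does not cross 180°.
Leg 4: +139.139° → -62.638°, shortest Δλ = 158.223° (east) — crosses 180°.
Leg 5: -62.638° → +165.913°, shortest Δλ = -131.449° (west) — crosses 180°.
Leg 6: +165.913° → -38.195°, shortest Δλ = 155.892° (east) — crosses 180°.
Total crossings: 3.

3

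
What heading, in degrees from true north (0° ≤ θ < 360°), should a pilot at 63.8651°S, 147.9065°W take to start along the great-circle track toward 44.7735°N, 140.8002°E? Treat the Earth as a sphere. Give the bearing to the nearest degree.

307°

Δλ = 140.8002 − -147.9065 = 288.7067°; wrapped into (−180°, 180°]: -71.2933°.
θ = atan2( sin Δλ · cos φ₂ , cos φ₁ · sin φ₂ − sin φ₁ · cos φ₂ · cos Δλ )
  = atan2(-0.67239, 0.51464) = -52.570° → normalised to [0°, 360°): 307.430°.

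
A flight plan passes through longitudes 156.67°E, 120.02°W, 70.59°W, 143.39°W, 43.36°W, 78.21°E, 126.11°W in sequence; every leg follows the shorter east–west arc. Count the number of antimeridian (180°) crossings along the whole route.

Leg 1: +156.67° → -120.02°, shortest Δλ = 83.31° (east) — crosses 180°.
Leg 2: -120.02° → -70.59°, shortest Δλ = 49.43° (east) — does not cross 180°.
Leg 3: -70.59° → -143.39°, shortest Δλ = -72.8° (west) — does not cross 180°.
Leg 4: -143.39° → -43.36°, shortest Δλ = 100.03° (east) — does not cross 180°.
Leg 5: -43.36° → +78.21°, shortest Δλ = 121.57° (east) — does not cross 180°.
Leg 6: +78.21° → -126.11°, shortest Δλ = 155.68° (east) — crosses 180°.
Total crossings: 2.

2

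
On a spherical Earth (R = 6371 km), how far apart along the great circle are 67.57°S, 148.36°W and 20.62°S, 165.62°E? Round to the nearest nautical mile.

3303 nmi

Δλ = 165.62 − -148.36 = 313.98°; wrapped into (−180°, 180°]: -46.02°.
Δφ = -20.62 − -67.57 = 46.95°.
a = sin²(Δφ/2) + cos φ₁ · cos φ₂ · sin²(Δλ/2) = 0.213247.
c = 2·atan2(√a, √(1−a)) = 0.96002 rad → d = 6371·c ≈ 6116.27 km ≈ 3302.52 nmi.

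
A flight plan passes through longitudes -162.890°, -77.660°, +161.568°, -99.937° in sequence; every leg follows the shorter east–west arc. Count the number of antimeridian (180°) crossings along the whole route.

Leg 1: -162.890° → -77.660°, shortest Δλ = 85.23° (east) — does not cross 180°.
Leg 2: -77.660° → +161.568°, shortest Δλ = -120.772° (west) — crosses 180°.
Leg 3: +161.568° → -99.937°, shortest Δλ = 98.495° (east) — crosses 180°.
Total crossings: 2.

2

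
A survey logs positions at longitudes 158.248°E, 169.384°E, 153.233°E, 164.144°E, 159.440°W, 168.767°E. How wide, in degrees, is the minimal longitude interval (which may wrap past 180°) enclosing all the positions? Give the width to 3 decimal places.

47.327°

Sort the longitudes: -159.440°, +153.233°, +158.248°, +164.144°, +168.767°, +169.384°.
Eastward gaps between consecutive values (wrapping around): 312.673°, 5.015°, 5.896°, 4.623°, 0.617°, 31.176°.
Largest gap = 312.673° ⇒ minimal covering band is its complement: 360° − 312.673° = 47.327°.
Band runs from +153.233° eastward to -159.440°, crossing the antimeridian.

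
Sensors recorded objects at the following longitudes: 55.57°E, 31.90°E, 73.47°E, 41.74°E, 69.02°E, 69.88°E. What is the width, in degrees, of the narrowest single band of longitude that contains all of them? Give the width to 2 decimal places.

41.57°

Sort the longitudes: +31.90°, +41.74°, +55.57°, +69.02°, +69.88°, +73.47°.
Eastward gaps between consecutive values (wrapping around): 9.84°, 13.83°, 13.45°, 0.86°, 3.59°, 318.43°.
Largest gap = 318.43° ⇒ minimal covering band is its complement: 360° − 318.43° = 41.57°.
Band runs from +31.90° eastward to +73.47°.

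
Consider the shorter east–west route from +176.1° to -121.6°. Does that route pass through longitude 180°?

Yes

Naïve |-121.6 − 176.1| = 297.7° > 180°, so the shorter arc goes the other way round — across 180°.
Signed shortest Δλ = ((-121.6 − 176.1 + 180) mod 360) − 180 = 62.3°.
Going east by 62.3° from +176.1° passes through 180° before reaching -121.6°.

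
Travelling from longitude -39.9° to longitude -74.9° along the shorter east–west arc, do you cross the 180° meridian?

Signed shortest Δλ = ((-74.9 − -39.9 + 180) mod 360) − 180 = -35.0°.
Going west by 35.0° from -39.9° reaches -74.9° without touching 180°.

No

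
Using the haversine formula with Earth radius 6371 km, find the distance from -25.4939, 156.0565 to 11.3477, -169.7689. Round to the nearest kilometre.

Δλ = -169.7689 − 156.0565 = -325.8254°; wrapped into (−180°, 180°]: 34.1746°.
Δφ = 11.3477 − -25.4939 = 36.8416°.
a = sin²(Δφ/2) + cos φ₁ · cos φ₂ · sin²(Δλ/2) = 0.176257.
c = 2·atan2(√a, √(1−a)) = 0.86652 rad → d = 6371·c ≈ 5520.57 km.

5521 km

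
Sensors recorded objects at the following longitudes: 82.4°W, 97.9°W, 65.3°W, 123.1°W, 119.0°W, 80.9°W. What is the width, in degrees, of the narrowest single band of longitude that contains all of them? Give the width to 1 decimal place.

Sort the longitudes: -123.1°, -119.0°, -97.9°, -82.4°, -80.9°, -65.3°.
Eastward gaps between consecutive values (wrapping around): 4.1°, 21.1°, 15.5°, 1.5°, 15.6°, 302.2°.
Largest gap = 302.2° ⇒ minimal covering band is its complement: 360° − 302.2° = 57.8°.
Band runs from -123.1° eastward to -65.3°.

57.8°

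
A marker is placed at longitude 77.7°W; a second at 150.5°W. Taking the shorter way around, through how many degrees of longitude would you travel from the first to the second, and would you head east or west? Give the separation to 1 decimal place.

Raw difference: -150.5 − -77.7 = -72.8°.
Normalise into (−180°, 180°]: -72.8° stays -72.8°.
Negative ⇒ the second point lies to the west; separation 72.8°.

72.8° west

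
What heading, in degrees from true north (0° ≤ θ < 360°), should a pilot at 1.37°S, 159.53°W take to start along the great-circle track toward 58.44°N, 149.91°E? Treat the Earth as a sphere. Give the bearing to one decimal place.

Δλ = 149.91 − -159.53 = 309.44°; wrapped into (−180°, 180°]: -50.56°.
θ = atan2( sin Δλ · cos φ₂ , cos φ₁ · sin φ₂ − sin φ₁ · cos φ₂ · cos Δλ )
  = atan2(-0.40421, 0.85980) = -25.179° → normalised to [0°, 360°): 334.821°.

334.8°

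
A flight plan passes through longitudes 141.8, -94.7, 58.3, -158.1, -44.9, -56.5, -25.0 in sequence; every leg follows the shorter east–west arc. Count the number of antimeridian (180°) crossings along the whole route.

2

Leg 1: +141.8° → -94.7°, shortest Δλ = 123.5° (east) — crosses 180°.
Leg 2: -94.7° → +58.3°, shortest Δλ = 153.0° (east) — does not cross 180°.
Leg 3: +58.3° → -158.1°, shortest Δλ = 143.6° (east) — crosses 180°.
Leg 4: -158.1° → -44.9°, shortest Δλ = 113.2° (east) — does not cross 180°.
Leg 5: -44.9° → -56.5°, shortest Δλ = -11.6° (west) — does not cross 180°.
Leg 6: -56.5° → -25.0°, shortest Δλ = 31.5° (east) — does not cross 180°.
Total crossings: 2.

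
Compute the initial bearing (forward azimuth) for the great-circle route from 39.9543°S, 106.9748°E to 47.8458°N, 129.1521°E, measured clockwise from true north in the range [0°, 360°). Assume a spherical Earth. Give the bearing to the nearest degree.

15°

Δλ = 129.1521 − 106.9748 = 22.1773°.
θ = atan2( sin Δλ · cos φ₂ , cos φ₁ · sin φ₂ − sin φ₁ · cos φ₂ · cos Δλ )
  = atan2(0.25333, 0.96738) = 14.675° → normalised to [0°, 360°): 14.675°.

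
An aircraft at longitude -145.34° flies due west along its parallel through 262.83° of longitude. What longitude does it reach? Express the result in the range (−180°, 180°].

-48.17°

Start at -145.34°; shift −262.83° → -408.17°.
-408.17° lies outside (−180°, 180°]; add 360° → -48.17°.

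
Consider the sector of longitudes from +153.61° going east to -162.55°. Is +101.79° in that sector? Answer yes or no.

No

Band width going east from +153.61° to -162.55°: ((-162.55 − 153.61) mod 360) = 43.84°.
Offset of +101.79° east of the west edge: ((101.79 − 153.61) mod 360) = 308.18°.
308.18° > 43.84° ⇒ outside.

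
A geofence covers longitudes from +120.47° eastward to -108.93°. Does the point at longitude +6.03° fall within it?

No

Band width going east from +120.47° to -108.93°: ((-108.93 − 120.47) mod 360) = 130.60°.
Offset of +6.03° east of the west edge: ((6.03 − 120.47) mod 360) = 245.56°.
245.56° > 130.60° ⇒ outside.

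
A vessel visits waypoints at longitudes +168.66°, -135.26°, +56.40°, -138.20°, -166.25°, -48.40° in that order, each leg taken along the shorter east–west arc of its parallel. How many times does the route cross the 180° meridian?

Leg 1: +168.66° → -135.26°, shortest Δλ = 56.08° (east) — crosses 180°.
Leg 2: -135.26° → +56.40°, shortest Δλ = -168.34° (west) — crosses 180°.
Leg 3: +56.40° → -138.20°, shortest Δλ = 165.4° (east) — crosses 180°.
Leg 4: -138.20° → -166.25°, shortest Δλ = -28.05° (west) — does not cross 180°.
Leg 5: -166.25° → -48.40°, shortest Δλ = 117.85° (east) — does not cross 180°.
Total crossings: 3.

3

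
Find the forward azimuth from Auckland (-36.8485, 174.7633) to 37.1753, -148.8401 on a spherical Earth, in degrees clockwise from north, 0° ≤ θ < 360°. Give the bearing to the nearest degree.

Δλ = -148.8401 − 174.7633 = -323.6034°; wrapped into (−180°, 180°]: 36.3966°.
θ = atan2( sin Δλ · cos φ₂ , cos φ₁ · sin φ₂ − sin φ₁ · cos φ₂ · cos Δλ )
  = atan2(0.47279, 0.86816) = 28.572° → normalised to [0°, 360°): 28.572°.

29°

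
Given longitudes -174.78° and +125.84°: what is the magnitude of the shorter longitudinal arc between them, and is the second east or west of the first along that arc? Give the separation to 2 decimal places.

Raw difference: 125.84 − -174.78 = 300.62°.
Normalise into (−180°, 180°]: 300.62° − 360° = -59.38°.
Negative ⇒ the second point lies to the west; separation 59.38°.

59.38° west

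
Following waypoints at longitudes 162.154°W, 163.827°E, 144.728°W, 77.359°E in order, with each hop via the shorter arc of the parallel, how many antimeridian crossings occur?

Leg 1: -162.154° → +163.827°, shortest Δλ = -34.019° (west) — crosses 180°.
Leg 2: +163.827° → -144.728°, shortest Δλ = 51.445° (east) — crosses 180°.
Leg 3: -144.728° → +77.359°, shortest Δλ = -137.913° (west) — crosses 180°.
Total crossings: 3.

3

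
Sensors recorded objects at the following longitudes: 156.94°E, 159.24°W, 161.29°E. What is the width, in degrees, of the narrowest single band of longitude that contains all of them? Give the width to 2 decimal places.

43.82°

Sort the longitudes: -159.24°, +156.94°, +161.29°.
Eastward gaps between consecutive values (wrapping around): 316.18°, 4.35°, 39.47°.
Largest gap = 316.18° ⇒ minimal covering band is its complement: 360° − 316.18° = 43.82°.
Band runs from +156.94° eastward to -159.24°, crossing the antimeridian.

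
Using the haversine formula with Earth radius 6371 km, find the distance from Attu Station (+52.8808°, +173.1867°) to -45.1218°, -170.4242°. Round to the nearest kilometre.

11009 km

Δλ = -170.4242 − 173.1867 = -343.6109°; wrapped into (−180°, 180°]: 16.3891°.
Δφ = -45.1218 − 52.8808 = -98.0026°.
a = sin²(Δφ/2) + cos φ₁ · cos φ₂ · sin²(Δλ/2) = 0.578260.
c = 2·atan2(√a, √(1−a)) = 1.72796 rad → d = 6371·c ≈ 11008.85 km.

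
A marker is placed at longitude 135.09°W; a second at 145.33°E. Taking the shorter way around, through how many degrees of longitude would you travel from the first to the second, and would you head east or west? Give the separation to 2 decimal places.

Raw difference: 145.33 − -135.09 = 280.42°.
Normalise into (−180°, 180°]: 280.42° − 360° = -79.58°.
Negative ⇒ the second point lies to the west; separation 79.58°.

79.58° west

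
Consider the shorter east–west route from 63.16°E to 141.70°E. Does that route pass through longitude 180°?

No

Signed shortest Δλ = ((141.70 − 63.16 + 180) mod 360) − 180 = 78.54°.
Going east by 78.54° from +63.16° reaches +141.70° without touching 180°.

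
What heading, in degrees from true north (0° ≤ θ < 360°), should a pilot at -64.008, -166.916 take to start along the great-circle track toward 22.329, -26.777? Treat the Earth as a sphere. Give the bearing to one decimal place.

128.5°

Δλ = -26.777 − -166.916 = 140.139°.
θ = atan2( sin Δλ · cos φ₂ , cos φ₁ · sin φ₂ − sin φ₁ · cos φ₂ · cos Δλ )
  = atan2(0.59287, -0.47173) = 128.508° → normalised to [0°, 360°): 128.508°.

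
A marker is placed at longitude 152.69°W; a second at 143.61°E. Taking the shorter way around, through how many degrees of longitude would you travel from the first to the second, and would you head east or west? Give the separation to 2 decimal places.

Raw difference: 143.61 − -152.69 = 296.3°.
Normalise into (−180°, 180°]: 296.3° − 360° = -63.7°.
Negative ⇒ the second point lies to the west; separation 63.70°.

63.70° west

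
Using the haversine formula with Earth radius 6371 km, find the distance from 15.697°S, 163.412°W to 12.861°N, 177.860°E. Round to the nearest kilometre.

Δλ = 177.860 − -163.412 = 341.272°; wrapped into (−180°, 180°]: -18.728°.
Δφ = 12.861 − -15.697 = 28.558°.
a = sin²(Δφ/2) + cos φ₁ · cos φ₂ · sin²(Δλ/2) = 0.085680.
c = 2·atan2(√a, √(1−a)) = 0.59412 rad → d = 6371·c ≈ 3785.15 km.

3785 km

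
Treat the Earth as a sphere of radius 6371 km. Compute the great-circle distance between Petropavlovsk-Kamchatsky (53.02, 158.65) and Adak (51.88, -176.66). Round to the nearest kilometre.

1670 km

Δλ = -176.66 − 158.65 = -335.31°; wrapped into (−180°, 180°]: 24.69°.
Δφ = 51.88 − 53.02 = -1.14°.
a = sin²(Δφ/2) + cos φ₁ · cos φ₂ · sin²(Δλ/2) = 0.017072.
c = 2·atan2(√a, √(1−a)) = 0.26207 rad → d = 6371·c ≈ 1669.66 km.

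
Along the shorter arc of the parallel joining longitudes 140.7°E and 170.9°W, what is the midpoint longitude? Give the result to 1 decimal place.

164.9°E

Signed shortest Δλ from +140.7° to -170.9° is +48.4°.
Midpoint longitude = +140.7° + (+48.4°)/2 = +140.7° + 24.2° = +164.9°.
(The naïve average (+140.7 + -170.9)/2 = -15.1° is on the wrong side of the globe.)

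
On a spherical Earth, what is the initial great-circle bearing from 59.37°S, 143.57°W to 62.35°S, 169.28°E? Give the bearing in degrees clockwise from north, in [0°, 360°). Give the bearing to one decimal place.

Δλ = 169.28 − -143.57 = 312.85°; wrapped into (−180°, 180°]: -47.15°.
θ = atan2( sin Δλ · cos φ₂ , cos φ₁ · sin φ₂ − sin φ₁ · cos φ₂ · cos Δλ )
  = atan2(-0.34023, -0.17974) = -117.847° → normalised to [0°, 360°): 242.153°.

242.2°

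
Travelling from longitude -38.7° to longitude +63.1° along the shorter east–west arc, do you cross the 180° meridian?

No

Signed shortest Δλ = ((63.1 − -38.7 + 180) mod 360) − 180 = 101.8°.
Going east by 101.8° from -38.7° reaches +63.1° without touching 180°.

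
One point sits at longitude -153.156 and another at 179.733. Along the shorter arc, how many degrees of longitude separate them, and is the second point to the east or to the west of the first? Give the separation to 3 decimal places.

Raw difference: 179.733 − -153.156 = 332.889°.
Normalise into (−180°, 180°]: 332.889° − 360° = -27.111°.
Negative ⇒ the second point lies to the west; separation 27.111°.

27.111° west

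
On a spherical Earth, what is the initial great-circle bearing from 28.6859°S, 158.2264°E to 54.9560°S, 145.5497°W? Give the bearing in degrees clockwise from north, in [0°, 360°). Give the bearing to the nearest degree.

140°

Δλ = -145.5497 − 158.2264 = -303.7761°; wrapped into (−180°, 180°]: 56.2239°.
θ = atan2( sin Δλ · cos φ₂ , cos φ₁ · sin φ₂ − sin φ₁ · cos φ₂ · cos Δλ )
  = atan2(0.47729, -0.56499) = 139.810° → normalised to [0°, 360°): 139.810°.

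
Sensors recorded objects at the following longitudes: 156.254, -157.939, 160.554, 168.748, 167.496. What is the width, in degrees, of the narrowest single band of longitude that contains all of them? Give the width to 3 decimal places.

45.807°

Sort the longitudes: -157.939°, +156.254°, +160.554°, +167.496°, +168.748°.
Eastward gaps between consecutive values (wrapping around): 314.193°, 4.300°, 6.942°, 1.252°, 33.313°.
Largest gap = 314.193° ⇒ minimal covering band is its complement: 360° − 314.193° = 45.807°.
Band runs from +156.254° eastward to -157.939°, crossing the antimeridian.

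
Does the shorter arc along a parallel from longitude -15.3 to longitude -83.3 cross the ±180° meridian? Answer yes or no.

Signed shortest Δλ = ((-83.3 − -15.3 + 180) mod 360) − 180 = -68.0°.
Going west by 68.0° from -15.3° reaches -83.3° without touching 180°.

No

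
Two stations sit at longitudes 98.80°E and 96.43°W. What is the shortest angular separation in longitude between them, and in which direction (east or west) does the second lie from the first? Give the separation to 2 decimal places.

Raw difference: -96.43 − 98.80 = -195.23°.
Normalise into (−180°, 180°]: -195.23° + 360° = 164.77°.
Positive ⇒ the second point lies to the east; separation 164.77°.

164.77° east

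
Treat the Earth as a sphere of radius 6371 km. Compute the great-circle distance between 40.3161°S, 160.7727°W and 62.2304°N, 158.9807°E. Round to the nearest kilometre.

11958 km

Δλ = 158.9807 − -160.7727 = 319.7534°; wrapped into (−180°, 180°]: -40.2466°.
Δφ = 62.2304 − -40.3161 = 102.5465°.
a = sin²(Δφ/2) + cos φ₁ · cos φ₂ · sin²(Δλ/2) = 0.650666.
c = 2·atan2(√a, √(1−a)) = 1.87688 rad → d = 6371·c ≈ 11957.63 km.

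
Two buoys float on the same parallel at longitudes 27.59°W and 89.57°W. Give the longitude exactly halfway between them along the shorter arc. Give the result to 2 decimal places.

58.58°W

Signed shortest Δλ from -27.59° to -89.57° is -61.98°.
Midpoint longitude = -27.59° + (-61.98°)/2 = -27.59° − 30.99° = -58.58°.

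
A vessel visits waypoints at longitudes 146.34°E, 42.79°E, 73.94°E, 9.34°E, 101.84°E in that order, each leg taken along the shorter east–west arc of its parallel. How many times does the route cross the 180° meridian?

Leg 1: +146.34° → +42.79°, shortest Δλ = -103.55° (west) — does not cross 180°.
Leg 2: +42.79° → +73.94°, shortest Δλ = 31.15° (east) — does not cross 180°.
Leg 3: +73.94° → +9.34°, shortest Δλ = -64.6° (west) — does not cross 180°.
Leg 4: +9.34° → +101.84°, shortest Δλ = 92.5° (east) — does not cross 180°.
Total crossings: 0.

0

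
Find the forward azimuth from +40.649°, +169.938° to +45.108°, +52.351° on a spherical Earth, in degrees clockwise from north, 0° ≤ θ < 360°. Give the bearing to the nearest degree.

Δλ = 52.351 − 169.938 = -117.587°.
θ = atan2( sin Δλ · cos φ₂ , cos φ₁ · sin φ₂ − sin φ₁ · cos φ₂ · cos Δλ )
  = atan2(-0.62553, 0.75041) = -39.814° → normalised to [0°, 360°): 320.186°.

320°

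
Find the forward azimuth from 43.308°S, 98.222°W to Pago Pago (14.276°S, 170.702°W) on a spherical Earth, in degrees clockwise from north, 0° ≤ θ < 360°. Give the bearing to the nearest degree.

271°

Δλ = -170.702 − -98.222 = -72.480°.
θ = atan2( sin Δλ · cos φ₂ , cos φ₁ · sin φ₂ − sin φ₁ · cos φ₂ · cos Δλ )
  = atan2(-0.92416, 0.02067) = -88.719° → normalised to [0°, 360°): 271.281°.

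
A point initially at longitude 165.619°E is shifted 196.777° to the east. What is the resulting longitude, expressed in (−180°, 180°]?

2.396°E

Start at +165.619°; shift +196.777° → +362.396°.
+362.396° lies outside (−180°, 180°]; subtract 360° → +2.396°.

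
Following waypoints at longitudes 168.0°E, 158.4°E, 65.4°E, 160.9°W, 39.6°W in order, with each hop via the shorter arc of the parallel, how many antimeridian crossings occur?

Leg 1: +168.0° → +158.4°, shortest Δλ = -9.6° (west) — does not cross 180°.
Leg 2: +158.4° → +65.4°, shortest Δλ = -93.0° (west) — does not cross 180°.
Leg 3: +65.4° → -160.9°, shortest Δλ = 133.7° (east) — crosses 180°.
Leg 4: -160.9° → -39.6°, shortest Δλ = 121.3° (east) — does not cross 180°.
Total crossings: 1.

1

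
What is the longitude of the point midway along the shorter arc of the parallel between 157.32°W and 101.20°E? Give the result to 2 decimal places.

Signed shortest Δλ from -157.32° to +101.20° is -101.48°.
Midpoint longitude = -157.32° + (-101.48°)/2 = -157.32° − 50.74° = -208.06°.
Normalise into (−180°, 180°]: +151.94°.
(The naïve average (-157.32 + +101.20)/2 = -28.06° is on the wrong side of the globe.)

151.94°E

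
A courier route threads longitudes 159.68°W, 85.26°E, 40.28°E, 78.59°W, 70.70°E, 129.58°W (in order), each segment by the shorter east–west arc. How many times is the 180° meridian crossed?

Leg 1: -159.68° → +85.26°, shortest Δλ = -115.06° (west) — crosses 180°.
Leg 2: +85.26° → +40.28°, shortest Δλ = -44.98° (west) — does not cross 180°.
Leg 3: +40.28° → -78.59°, shortest Δλ = -118.87° (west) — does not cross 180°.
Leg 4: -78.59° → +70.70°, shortest Δλ = 149.29° (east) — does not cross 180°.
Leg 5: +70.70° → -129.58°, shortest Δλ = 159.72° (east) — crosses 180°.
Total crossings: 2.

2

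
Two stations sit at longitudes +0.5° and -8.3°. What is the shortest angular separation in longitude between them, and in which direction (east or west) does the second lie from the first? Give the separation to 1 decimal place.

8.8° west

Raw difference: -8.3 − 0.5 = -8.8°.
Normalise into (−180°, 180°]: -8.8° stays -8.8°.
Negative ⇒ the second point lies to the west; separation 8.8°.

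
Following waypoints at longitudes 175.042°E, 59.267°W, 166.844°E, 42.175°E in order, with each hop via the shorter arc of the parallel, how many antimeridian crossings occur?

Leg 1: +175.042° → -59.267°, shortest Δλ = 125.691° (east) — crosses 180°.
Leg 2: -59.267° → +166.844°, shortest Δλ = -133.889° (west) — crosses 180°.
Leg 3: +166.844° → +42.175°, shortest Δλ = -124.669° (west) — does not cross 180°.
Total crossings: 2.

2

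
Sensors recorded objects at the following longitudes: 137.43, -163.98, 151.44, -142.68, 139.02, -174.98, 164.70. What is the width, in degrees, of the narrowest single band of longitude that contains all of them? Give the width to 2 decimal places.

Sort the longitudes: -174.98°, -163.98°, -142.68°, +137.43°, +139.02°, +151.44°, +164.70°.
Eastward gaps between consecutive values (wrapping around): 11.00°, 21.30°, 280.11°, 1.59°, 12.42°, 13.26°, 20.32°.
Largest gap = 280.11° ⇒ minimal covering band is its complement: 360° − 280.11° = 79.89°.
Band runs from +137.43° eastward to -142.68°, crossing the antimeridian.

79.89°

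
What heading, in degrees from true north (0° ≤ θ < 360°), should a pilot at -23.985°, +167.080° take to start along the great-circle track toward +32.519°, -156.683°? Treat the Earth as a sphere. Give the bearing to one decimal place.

Δλ = -156.683 − 167.080 = -323.763°; wrapped into (−180°, 180°]: 36.237°.
θ = atan2( sin Δλ · cos φ₂ , cos φ₁ · sin φ₂ − sin φ₁ · cos φ₂ · cos Δλ )
  = atan2(0.49845, 0.76763) = 32.997° → normalised to [0°, 360°): 32.997°.

33.0°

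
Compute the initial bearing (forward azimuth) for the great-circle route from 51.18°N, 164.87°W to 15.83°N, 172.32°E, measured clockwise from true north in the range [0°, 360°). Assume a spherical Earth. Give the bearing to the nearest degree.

216°

Δλ = 172.32 − -164.87 = 337.19°; wrapped into (−180°, 180°]: -22.81°.
θ = atan2( sin Δλ · cos φ₂ , cos φ₁ · sin φ₂ − sin φ₁ · cos φ₂ · cos Δλ )
  = atan2(-0.37297, -0.51995) = -144.347° → normalised to [0°, 360°): 215.653°.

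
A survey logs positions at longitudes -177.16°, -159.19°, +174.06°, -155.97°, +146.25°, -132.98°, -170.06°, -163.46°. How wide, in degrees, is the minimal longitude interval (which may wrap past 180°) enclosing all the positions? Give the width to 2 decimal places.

80.77°

Sort the longitudes: -177.16°, -170.06°, -163.46°, -159.19°, -155.97°, -132.98°, +146.25°, +174.06°.
Eastward gaps between consecutive values (wrapping around): 7.10°, 6.60°, 4.27°, 3.22°, 22.99°, 279.23°, 27.81°, 8.78°.
Largest gap = 279.23° ⇒ minimal covering band is its complement: 360° − 279.23° = 80.77°.
Band runs from +146.25° eastward to -132.98°, crossing the antimeridian.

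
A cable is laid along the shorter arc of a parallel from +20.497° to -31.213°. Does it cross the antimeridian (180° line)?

No

Signed shortest Δλ = ((-31.213 − 20.497 + 180) mod 360) − 180 = -51.71°.
Going west by 51.71° from +20.497° reaches -31.213° without touching 180°.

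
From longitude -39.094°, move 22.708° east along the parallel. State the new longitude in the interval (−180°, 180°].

Start at -39.094°; shift +22.708° → -16.386°.
-16.386° already lies in (−180°, 180°].

-16.386°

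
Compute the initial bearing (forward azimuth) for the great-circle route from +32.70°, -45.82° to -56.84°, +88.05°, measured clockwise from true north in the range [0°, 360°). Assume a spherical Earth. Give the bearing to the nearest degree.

Δλ = 88.05 − -45.82 = 133.87°.
θ = atan2( sin Δλ · cos φ₂ , cos φ₁ · sin φ₂ − sin φ₁ · cos φ₂ · cos Δλ )
  = atan2(0.39432, -0.49968) = 141.721° → normalised to [0°, 360°): 141.721°.

142°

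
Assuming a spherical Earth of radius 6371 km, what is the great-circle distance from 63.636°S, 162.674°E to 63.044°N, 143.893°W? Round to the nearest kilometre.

14760 km

Δλ = -143.893 − 162.674 = -306.567°; wrapped into (−180°, 180°]: 53.433°.
Δφ = 63.044 − -63.636 = 126.680°.
a = sin²(Δφ/2) + cos φ₁ · cos φ₂ · sin²(Δλ/2) = 0.839359.
c = 2·atan2(√a, √(1−a)) = 2.31681 rad → d = 6371·c ≈ 14760.41 km.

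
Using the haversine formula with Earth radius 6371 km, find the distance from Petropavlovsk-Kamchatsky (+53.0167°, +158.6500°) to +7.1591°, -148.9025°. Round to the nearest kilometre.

Δλ = -148.9025 − 158.6500 = -307.5525°; wrapped into (−180°, 180°]: 52.4475°.
Δφ = 7.1591 − 53.0167 = -45.8576°.
a = sin²(Δφ/2) + cos φ₁ · cos φ₂ · sin²(Δλ/2) = 0.268325.
c = 2·atan2(√a, √(1−a)) = 1.08902 rad → d = 6371·c ≈ 6938.17 km.

6938 km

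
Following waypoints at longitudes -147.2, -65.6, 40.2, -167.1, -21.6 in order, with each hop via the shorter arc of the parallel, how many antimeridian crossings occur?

Leg 1: -147.2° → -65.6°, shortest Δλ = 81.6° (east) — does not cross 180°.
Leg 2: -65.6° → +40.2°, shortest Δλ = 105.8° (east) — does not cross 180°.
Leg 3: +40.2° → -167.1°, shortest Δλ = 152.7° (east) — crosses 180°.
Leg 4: -167.1° → -21.6°, shortest Δλ = 145.5° (east) — does not cross 180°.
Total crossings: 1.

1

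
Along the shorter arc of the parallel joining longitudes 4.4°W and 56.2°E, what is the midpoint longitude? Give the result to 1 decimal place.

Signed shortest Δλ from -4.4° to +56.2° is +60.6°.
Midpoint longitude = -4.4° + (+60.6°)/2 = -4.4° + 30.3° = +25.9°.

25.9°E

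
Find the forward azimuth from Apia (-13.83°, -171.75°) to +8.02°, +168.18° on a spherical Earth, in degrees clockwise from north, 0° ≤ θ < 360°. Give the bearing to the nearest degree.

Δλ = 168.18 − -171.75 = 339.93°; wrapped into (−180°, 180°]: -20.07°.
θ = atan2( sin Δλ · cos φ₂ , cos φ₁ · sin φ₂ − sin φ₁ · cos φ₂ · cos Δλ )
  = atan2(-0.33981, 0.35780) = -43.523° → normalised to [0°, 360°): 316.477°.

316°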